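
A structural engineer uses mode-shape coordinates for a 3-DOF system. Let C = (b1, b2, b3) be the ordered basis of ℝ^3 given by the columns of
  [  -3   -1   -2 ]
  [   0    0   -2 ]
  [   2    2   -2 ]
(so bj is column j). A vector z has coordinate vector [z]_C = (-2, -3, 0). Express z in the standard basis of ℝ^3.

The coordinates say z = -2b1 - 3b2 + 0·b3; adding the scaled basis vectors gives (9, 0, -10).

(9, 0, -10)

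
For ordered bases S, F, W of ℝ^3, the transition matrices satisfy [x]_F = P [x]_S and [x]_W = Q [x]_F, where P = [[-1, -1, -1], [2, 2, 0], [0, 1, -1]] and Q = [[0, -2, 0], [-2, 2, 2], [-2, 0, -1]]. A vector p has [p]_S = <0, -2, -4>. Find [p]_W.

Apply P to get F-coordinates <6, -4, 2>, then Q to get W-coordinates.
The result is [p]_W = <8, -16, -14>.

<8, -16, -14>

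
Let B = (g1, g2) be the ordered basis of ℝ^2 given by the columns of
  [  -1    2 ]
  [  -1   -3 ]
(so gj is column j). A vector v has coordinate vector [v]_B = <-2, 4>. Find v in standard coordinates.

<10, -10>

v = M [v]_B, where M has columns g1, g2.
Carrying out the matrix-vector product, v = <10, -10>.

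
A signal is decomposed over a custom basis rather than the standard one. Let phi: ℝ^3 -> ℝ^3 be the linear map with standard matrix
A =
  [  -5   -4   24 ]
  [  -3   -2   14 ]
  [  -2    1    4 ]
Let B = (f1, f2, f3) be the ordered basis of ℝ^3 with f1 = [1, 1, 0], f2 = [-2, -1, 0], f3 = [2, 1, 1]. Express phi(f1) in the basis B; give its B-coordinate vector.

Column 1 of [phi]_B is the B-coordinate vector of phi(f1).
In standard coordinates phi(f1) = A f1 = [-9, -5, -1].
Converting to B: [-9, -5, -1] = -f1 + 3f2 - f3, so the coordinate vector is [-1, 3, -1].

[-1, 3, -1]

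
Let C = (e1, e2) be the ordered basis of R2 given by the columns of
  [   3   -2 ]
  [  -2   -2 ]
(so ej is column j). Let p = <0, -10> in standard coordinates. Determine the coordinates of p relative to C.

[p]_C is the unique c with M c = p, where M has columns e1, e2.
System: 3c_1 - 2c_2 = 0, -2c_1 - 2c_2 = -10; solving gives c_1 = 2, c_2 = 3.
Check: 2e1 + 3e2 = <0, -10>.

<2, 3>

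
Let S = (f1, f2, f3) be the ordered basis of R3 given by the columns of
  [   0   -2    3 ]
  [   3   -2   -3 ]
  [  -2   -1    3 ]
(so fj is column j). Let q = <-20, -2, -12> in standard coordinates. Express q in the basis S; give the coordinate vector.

[q]_S is the unique c with M c = q, where M has columns f1, ..., f3.
Row-reducing the augmented matrix [M | q] gives c = (-2, 4, -4).
Check: -2f1 + 4f2 - 4f3 = <-20, -2, -12>.

<-2, 4, -4>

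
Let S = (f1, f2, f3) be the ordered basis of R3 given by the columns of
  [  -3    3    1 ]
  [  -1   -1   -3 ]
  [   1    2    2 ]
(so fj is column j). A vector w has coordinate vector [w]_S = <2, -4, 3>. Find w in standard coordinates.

w = M [w]_S, where M has columns f1, ..., f3.
Carrying out the matrix-vector product, w = <-15, -7, 0>.

<-15, -7, 0>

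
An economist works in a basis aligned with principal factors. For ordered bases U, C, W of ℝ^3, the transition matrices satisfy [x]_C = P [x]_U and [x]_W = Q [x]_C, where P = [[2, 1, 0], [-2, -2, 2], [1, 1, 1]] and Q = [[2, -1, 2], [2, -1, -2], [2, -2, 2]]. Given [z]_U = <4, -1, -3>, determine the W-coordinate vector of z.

First [z]_C = P [z]_U = <7, -12, 0>.
Then [z]_W = Q [z]_C = <26, 26, 38>.

<26, 26, 38>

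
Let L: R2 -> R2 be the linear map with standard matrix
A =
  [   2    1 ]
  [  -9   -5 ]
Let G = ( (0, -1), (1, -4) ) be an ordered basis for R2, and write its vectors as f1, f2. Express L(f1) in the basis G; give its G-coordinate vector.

(-1, -1)

Compute L(f1) = A f1 = (-1, 5) in standard coordinates.
Then write this in G-coordinates: solve for y in y_1 f1 + y_2 f2 = (-1, 5).
This gives y = (-1, -1), which is column 1 of [L]_G.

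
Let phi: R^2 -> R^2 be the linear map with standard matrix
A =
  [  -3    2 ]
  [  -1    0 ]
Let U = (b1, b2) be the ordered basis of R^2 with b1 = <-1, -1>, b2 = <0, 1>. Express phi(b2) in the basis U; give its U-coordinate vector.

<-2, -2>

Column 2 of [phi]_U is the U-coordinate vector of phi(b2).
In standard coordinates phi(b2) = A b2 = <2, 0>.
Converting to U: <2, 0> = -2b1 - 2b2, so the coordinate vector is <-2, -2>.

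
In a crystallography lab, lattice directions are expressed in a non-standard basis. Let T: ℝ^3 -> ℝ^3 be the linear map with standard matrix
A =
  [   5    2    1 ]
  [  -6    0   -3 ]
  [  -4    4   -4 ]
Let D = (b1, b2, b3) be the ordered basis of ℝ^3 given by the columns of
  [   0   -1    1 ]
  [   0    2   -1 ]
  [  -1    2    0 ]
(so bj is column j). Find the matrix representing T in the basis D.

[[0, -2, 2], [2, 1, -3], [1, 2, 0]]

With P the matrix whose columns are b1, ..., b3, [T]_D = P^(-1) A P.
Column by column: T(b1) = A b1 = (-1, 3, 4); its D-coordinates (0, 2, 1) give column 1.
Continuing for each basis vector yields [T]_D = [[0, -2, 2], [2, 1, -3], [1, 2, 0]].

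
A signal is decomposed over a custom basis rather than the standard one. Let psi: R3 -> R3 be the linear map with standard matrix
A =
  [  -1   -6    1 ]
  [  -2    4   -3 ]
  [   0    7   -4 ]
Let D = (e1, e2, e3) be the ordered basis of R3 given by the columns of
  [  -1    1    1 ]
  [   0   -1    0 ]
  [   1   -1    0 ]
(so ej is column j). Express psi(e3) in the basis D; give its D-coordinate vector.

Column 3 of [psi]_D is the D-coordinate vector of psi(e3).
In standard coordinates psi(e3) = A e3 = (-1, -2, 0).
Converting to D: (-1, -2, 0) = 2e1 + 2e2 - e3, so the coordinate vector is (2, 2, -1).

(2, 2, -1)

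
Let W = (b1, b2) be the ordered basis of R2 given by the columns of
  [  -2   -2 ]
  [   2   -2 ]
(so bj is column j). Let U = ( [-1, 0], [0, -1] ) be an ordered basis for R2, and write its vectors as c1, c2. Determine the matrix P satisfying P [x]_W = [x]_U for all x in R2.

Take x = bj: its W-coordinates are the j-th standard unit vector, so P e_j — column j of P — equals [bj]_U.
b1 = 2c1 - 2c2, giving column 1 = [2, -2]; repeating for each j gives P = [[2, 2], [-2, 2]].

[[2, 2], [-2, 2]]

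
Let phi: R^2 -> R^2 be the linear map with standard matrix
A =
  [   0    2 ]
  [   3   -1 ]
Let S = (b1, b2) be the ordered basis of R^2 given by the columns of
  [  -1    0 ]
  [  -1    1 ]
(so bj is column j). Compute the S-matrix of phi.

The j-th column of [phi]_S is [phi(bj)]_S.
phi(b1) = A b1 = (-2, -2) = 2b1 + 0·b2, so column 1 is (2, 0).
Repeating for b2 and assembling the columns gives [[2, -2], [0, -3]].

[[2, -2], [0, -3]]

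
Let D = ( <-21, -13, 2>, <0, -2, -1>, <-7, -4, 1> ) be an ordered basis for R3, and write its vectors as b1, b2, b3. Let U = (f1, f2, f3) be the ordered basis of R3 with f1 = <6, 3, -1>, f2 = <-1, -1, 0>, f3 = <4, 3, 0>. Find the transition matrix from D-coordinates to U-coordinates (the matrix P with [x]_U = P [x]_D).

[[-2, 1, -1], [1, 2, 1], [-2, -1, 0]]

Take x = bj: its D-coordinates are the j-th standard unit vector, so P e_j — column j of P — equals [bj]_U.
b1 = -2f1 + f2 - 2f3, giving column 1 = <-2, 1, -2>; repeating for each j gives P = [[-2, 1, -1], [1, 2, 1], [-2, -1, 0]].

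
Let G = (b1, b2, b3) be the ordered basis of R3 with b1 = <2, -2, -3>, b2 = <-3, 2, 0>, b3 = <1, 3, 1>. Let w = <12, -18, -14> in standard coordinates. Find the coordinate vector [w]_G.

<4, -2, -2>

We seek scalars with c_1 b1 + ... + c_3 b3 = w; equivalently solve M c = w where the columns of M are b1, ..., b3.
Solving this 3x3 system gives c = (4, -2, -2).
Check: 4b1 - 2b2 - 2b3 = <12, -18, -14>.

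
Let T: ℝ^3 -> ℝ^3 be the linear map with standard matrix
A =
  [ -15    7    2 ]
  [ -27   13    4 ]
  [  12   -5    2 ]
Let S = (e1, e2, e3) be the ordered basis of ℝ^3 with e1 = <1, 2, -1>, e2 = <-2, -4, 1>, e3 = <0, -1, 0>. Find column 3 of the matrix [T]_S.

<-3, 2, -1>

Column 3 of [T]_S is the S-coordinate vector of T(e3).
In standard coordinates T(e3) = A e3 = <-7, -13, 5>.
Converting to S: <-7, -13, 5> = -3e1 + 2e2 - e3, so the coordinate vector is <-3, 2, -1>.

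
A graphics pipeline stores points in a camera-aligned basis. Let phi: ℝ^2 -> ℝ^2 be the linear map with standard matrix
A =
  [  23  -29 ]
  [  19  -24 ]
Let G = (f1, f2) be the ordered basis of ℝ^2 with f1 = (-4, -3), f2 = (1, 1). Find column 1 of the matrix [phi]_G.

Column 1 of [phi]_G is the G-coordinate vector of phi(f1).
In standard coordinates phi(f1) = A f1 = (-5, -4).
Converting to G: (-5, -4) = f1 - f2, so the coordinate vector is (1, -1).

(1, -1)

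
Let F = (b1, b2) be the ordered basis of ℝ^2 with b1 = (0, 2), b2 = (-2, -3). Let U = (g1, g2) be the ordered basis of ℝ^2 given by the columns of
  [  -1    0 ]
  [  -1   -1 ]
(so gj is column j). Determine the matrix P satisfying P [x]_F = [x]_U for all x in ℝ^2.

[[0, 2], [-2, 1]]

Column j of P is [bj]_U, since P maps F-coordinates to U-coordinates.
Expressing b1 in U: b1 = 0·g1 - 2g2, so column 1 of P is (0, -2).
Doing the same for each bj gives P = [[0, 2], [-2, 1]].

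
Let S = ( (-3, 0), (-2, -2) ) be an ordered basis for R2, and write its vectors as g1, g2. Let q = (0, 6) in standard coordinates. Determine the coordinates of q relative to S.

Write q = c_1 g1 + c_2 g2 and solve for the c_i.
System: -3c_1 - 2c_2 = 0, 0c_1 - 2c_2 = 6; solving gives c_1 = 2, c_2 = -3.
Check: 2g1 - 3g2 = (0, 6).

(2, -3)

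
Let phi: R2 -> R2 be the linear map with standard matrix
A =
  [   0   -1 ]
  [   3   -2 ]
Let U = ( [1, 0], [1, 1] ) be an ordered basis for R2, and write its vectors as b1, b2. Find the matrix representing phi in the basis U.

[[-3, -2], [3, 1]]

Let P have columns b1, b2. Then [phi]_U = P^(-1) A P.
Here det P = 1, so P^(-1) is integer; computing A P first and then P^(-1)(A P) gives [[-3, -2], [3, 1]].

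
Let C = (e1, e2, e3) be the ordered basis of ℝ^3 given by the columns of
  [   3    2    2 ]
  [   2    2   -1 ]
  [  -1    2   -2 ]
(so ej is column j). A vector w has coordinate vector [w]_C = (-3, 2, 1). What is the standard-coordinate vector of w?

(-3, -3, 5)

By definition w = -3e1 + 2e2 + e3.
Summing componentwise gives (-3, -3, 5).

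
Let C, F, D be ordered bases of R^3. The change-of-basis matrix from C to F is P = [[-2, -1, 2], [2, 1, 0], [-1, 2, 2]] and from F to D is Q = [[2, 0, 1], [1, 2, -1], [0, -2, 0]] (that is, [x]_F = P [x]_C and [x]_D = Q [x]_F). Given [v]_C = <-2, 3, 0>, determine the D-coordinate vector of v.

Apply P to get F-coordinates <1, -1, 8>, then Q to get D-coordinates.
The result is [v]_D = <10, -9, 2>.

<10, -9, 2>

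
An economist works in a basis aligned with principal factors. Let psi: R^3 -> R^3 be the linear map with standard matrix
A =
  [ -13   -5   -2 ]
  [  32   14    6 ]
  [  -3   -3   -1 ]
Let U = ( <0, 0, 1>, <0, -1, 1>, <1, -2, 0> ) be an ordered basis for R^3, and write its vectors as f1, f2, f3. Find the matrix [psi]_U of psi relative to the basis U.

Let P have columns f1, ..., f3. Then [psi]_U = P^(-1) A P.
Here det P = 1, so P^(-1) is integer; computing A P first and then P^(-1)(A P) gives [[1, 0, 1], [-2, 2, 2], [-2, 3, -3]].

[[1, 0, 1], [-2, 2, 2], [-2, 3, -3]]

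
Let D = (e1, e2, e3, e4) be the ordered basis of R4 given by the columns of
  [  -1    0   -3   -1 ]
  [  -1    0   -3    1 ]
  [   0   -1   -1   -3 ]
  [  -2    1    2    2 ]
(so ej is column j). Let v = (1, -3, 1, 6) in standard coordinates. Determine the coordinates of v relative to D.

(-2, 4, 1, -2)

Write v = c_1 e1 + ... + c_4 e4 and solve for the c_i.
Row-reducing the augmented matrix [M | v] gives c = (-2, 4, 1, -2).
Check: -2e1 + 4e2 + e3 - 2e4 = (1, -3, 1, 6).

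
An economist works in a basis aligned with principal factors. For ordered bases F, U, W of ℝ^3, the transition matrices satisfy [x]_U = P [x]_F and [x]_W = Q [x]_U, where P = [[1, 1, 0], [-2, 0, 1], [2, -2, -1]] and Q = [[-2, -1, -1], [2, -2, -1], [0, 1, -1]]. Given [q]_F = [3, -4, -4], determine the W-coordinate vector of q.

[-6, 0, -28]

First [q]_U = P [q]_F = [-1, -10, 18].
Then [q]_W = Q [q]_U = [-6, 0, -28].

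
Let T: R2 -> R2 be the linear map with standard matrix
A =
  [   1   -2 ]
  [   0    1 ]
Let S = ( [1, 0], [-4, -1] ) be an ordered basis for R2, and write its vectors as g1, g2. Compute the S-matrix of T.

[[1, 2], [0, 1]]

Let P have columns g1, g2. Then [T]_S = P^(-1) A P.
Here det P = -1, so P^(-1) is integer; computing A P first and then P^(-1)(A P) gives [[1, 2], [0, 1]].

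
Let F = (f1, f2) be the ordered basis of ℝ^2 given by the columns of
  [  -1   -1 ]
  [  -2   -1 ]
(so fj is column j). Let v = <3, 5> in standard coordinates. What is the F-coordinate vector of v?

<-2, -1>

Write v = c_1 f1 + c_2 f2 and solve for the c_i.
System: -c_1 - c_2 = 3, -2c_1 - c_2 = 5; solving gives c_1 = -2, c_2 = -1.
Check: -2f1 - f2 = <3, 5>.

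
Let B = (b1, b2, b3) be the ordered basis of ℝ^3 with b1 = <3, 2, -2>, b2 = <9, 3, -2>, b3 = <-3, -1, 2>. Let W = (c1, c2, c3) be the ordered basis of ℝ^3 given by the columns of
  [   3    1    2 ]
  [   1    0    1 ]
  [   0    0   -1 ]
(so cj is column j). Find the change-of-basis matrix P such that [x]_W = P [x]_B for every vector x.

[[0, 1, 1], [-1, 2, -2], [2, 2, -2]]

Column j of P is [bj]_W, since P maps B-coordinates to W-coordinates.
Expressing b1 in W: b1 = 0·c1 - c2 + 2c3, so column 1 of P is <0, -1, 2>.
Doing the same for each bj gives P = [[0, 1, 1], [-1, 2, -2], [2, 2, -2]].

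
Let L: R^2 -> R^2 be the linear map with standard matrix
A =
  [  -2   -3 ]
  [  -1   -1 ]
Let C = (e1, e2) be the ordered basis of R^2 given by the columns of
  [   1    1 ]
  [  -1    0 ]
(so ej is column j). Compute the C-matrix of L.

[[0, 1], [1, -3]]

The j-th column of [L]_C is [L(ej)]_C.
L(e1) = A e1 = <1, 0> = 0·e1 + e2, so column 1 is <0, 1>.
Repeating for e2 and assembling the columns gives [[0, 1], [1, -3]].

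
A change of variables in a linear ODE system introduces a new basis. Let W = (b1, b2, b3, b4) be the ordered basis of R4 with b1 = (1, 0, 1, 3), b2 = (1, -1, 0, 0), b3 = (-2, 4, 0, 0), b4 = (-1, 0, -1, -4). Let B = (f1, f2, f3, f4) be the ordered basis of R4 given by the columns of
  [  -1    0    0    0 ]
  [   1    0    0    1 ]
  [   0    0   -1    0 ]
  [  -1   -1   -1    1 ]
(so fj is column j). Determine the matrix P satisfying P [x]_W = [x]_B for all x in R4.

[[-1, -1, 2, 1], [0, 1, 0, 1], [-1, 0, 0, 1], [1, 0, 2, -1]]

Take x = bj: its W-coordinates are the j-th standard unit vector, so P e_j — column j of P — equals [bj]_B.
b1 = -f1 + 0·f2 - f3 + f4, giving column 1 = (-1, 0, -1, 1); repeating for each j gives P = [[-1, -1, 2, 1], [0, 1, 0, 1], [-1, 0, 0, 1], [1, 0, 2, -1]].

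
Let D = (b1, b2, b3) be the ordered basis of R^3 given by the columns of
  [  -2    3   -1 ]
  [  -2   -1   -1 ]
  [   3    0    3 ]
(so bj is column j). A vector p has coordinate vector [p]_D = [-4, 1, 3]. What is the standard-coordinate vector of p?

[8, 4, -3]

p = M [p]_D, where M has columns b1, ..., b3.
Carrying out the matrix-vector product, p = [8, 4, -3].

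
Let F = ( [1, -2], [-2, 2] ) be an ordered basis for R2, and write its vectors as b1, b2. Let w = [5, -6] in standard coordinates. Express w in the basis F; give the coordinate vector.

[1, -2]

[w]_F is the unique c with M c = w, where M has columns b1, b2.
System: c_1 - 2c_2 = 5, -2c_1 + 2c_2 = -6; solving gives c_1 = 1, c_2 = -2.
Check: b1 - 2b2 = [5, -6].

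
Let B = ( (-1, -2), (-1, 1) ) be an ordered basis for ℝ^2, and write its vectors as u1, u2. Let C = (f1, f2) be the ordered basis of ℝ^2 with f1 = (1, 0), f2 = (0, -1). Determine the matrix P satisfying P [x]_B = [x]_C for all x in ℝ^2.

Let M have columns uj and N have columns fj. Then for every x, N [x]_C = x = M [x]_B, so P = N^(-1) M.
Since det N = -1, N^(-1) has integer entries; multiplying gives P = [[-1, -1], [2, -1]].

[[-1, -1], [2, -1]]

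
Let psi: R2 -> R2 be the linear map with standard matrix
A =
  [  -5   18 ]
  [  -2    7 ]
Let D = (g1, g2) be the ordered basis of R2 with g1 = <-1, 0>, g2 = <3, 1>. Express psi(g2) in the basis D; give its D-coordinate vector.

Column 2 of [psi]_D is the D-coordinate vector of psi(g2).
In standard coordinates psi(g2) = A g2 = <3, 1>.
Converting to D: <3, 1> = 0·g1 + g2, so the coordinate vector is <0, 1>.

<0, 1>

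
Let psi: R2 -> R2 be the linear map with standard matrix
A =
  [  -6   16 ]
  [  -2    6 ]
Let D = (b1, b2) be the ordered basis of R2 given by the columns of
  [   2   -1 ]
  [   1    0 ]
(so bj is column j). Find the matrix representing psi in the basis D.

Let P have columns b1, b2. Then [psi]_D = P^(-1) A P.
Here det P = 1, so P^(-1) is integer; computing A P first and then P^(-1)(A P) gives [[2, 2], [0, -2]].

[[2, 2], [0, -2]]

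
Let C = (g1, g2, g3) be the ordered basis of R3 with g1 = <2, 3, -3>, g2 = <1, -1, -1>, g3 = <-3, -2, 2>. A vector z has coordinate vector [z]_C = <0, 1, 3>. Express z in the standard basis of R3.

<-8, -7, 5>

z = M [z]_C, where M has columns g1, ..., g3.
Carrying out the matrix-vector product, z = <-8, -7, 5>.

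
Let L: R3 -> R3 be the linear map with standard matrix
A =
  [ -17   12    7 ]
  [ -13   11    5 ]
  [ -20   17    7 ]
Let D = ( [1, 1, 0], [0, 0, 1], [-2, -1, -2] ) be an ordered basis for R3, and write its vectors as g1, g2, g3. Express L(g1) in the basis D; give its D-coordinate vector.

Compute L(g1) = A g1 = [-5, -2, -3] in standard coordinates.
Then write this in D-coordinates: solve for y in y_1 g1 + ... + y_3 g3 = [-5, -2, -3].
This gives y = [1, 3, 3], which is column 1 of [L]_D.

[1, 3, 3]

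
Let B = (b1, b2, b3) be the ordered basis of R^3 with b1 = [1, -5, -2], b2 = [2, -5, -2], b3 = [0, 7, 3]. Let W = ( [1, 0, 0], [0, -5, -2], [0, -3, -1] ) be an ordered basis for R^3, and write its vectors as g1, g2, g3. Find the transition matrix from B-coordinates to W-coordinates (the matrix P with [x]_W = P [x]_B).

[[1, 2, 0], [1, 1, -2], [0, 0, 1]]

Let M have columns bj and N have columns gj. Then for every x, N [x]_W = x = M [x]_B, so P = N^(-1) M.
Since det N = -1, N^(-1) has integer entries; multiplying gives P = [[1, 2, 0], [1, 1, -2], [0, 0, 1]].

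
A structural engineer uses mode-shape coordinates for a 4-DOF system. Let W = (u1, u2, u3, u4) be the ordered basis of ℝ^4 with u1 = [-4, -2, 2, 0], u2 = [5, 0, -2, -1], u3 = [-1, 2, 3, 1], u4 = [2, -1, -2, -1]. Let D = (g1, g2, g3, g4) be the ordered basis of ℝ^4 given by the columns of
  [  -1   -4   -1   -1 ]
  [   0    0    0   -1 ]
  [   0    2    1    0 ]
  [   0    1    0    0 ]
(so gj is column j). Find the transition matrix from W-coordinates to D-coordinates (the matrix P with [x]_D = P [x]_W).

Let M have columns uj and N have columns gj. Then for every x, N [x]_D = x = M [x]_W, so P = N^(-1) M.
Since det N = -1, N^(-1) has integer entries; multiplying gives P = [[0, -1, -2, 1], [0, -1, 1, -1], [2, 0, 1, 0], [2, 0, -2, 1]].

[[0, -1, -2, 1], [0, -1, 1, -1], [2, 0, 1, 0], [2, 0, -2, 1]]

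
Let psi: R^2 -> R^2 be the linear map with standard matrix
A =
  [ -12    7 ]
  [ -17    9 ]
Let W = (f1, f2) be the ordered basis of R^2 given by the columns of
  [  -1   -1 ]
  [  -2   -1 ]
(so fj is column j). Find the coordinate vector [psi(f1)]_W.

Compute psi(f1) = A f1 = (-2, -1) in standard coordinates.
Then write this in W-coordinates: solve for y in y_1 f1 + y_2 f2 = (-2, -1).
This gives y = (-1, 3), which is column 1 of [psi]_W.

(-1, 3)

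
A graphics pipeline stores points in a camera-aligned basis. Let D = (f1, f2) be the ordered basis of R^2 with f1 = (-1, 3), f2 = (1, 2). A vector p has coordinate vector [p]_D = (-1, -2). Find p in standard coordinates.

(-1, -7)

p = M [p]_D, where M has columns f1, f2.
Carrying out the matrix-vector product, p = (-1, -7).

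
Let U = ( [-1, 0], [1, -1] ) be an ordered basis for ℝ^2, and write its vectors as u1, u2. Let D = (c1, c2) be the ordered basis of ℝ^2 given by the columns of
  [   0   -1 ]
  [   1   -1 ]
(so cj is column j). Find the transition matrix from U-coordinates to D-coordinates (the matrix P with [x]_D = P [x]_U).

Let M have columns uj and N have columns cj. Then for every x, N [x]_D = x = M [x]_U, so P = N^(-1) M.
Since det N = 1, N^(-1) has integer entries; multiplying gives P = [[1, -2], [1, -1]].

[[1, -2], [1, -1]]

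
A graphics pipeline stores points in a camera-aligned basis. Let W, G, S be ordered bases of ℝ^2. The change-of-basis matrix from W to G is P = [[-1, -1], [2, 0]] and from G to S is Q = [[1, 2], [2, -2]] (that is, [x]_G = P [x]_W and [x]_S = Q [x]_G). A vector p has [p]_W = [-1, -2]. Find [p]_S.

First [p]_G = P [p]_W = [3, -2].
Then [p]_S = Q [p]_G = [-1, 10].

[-1, 10]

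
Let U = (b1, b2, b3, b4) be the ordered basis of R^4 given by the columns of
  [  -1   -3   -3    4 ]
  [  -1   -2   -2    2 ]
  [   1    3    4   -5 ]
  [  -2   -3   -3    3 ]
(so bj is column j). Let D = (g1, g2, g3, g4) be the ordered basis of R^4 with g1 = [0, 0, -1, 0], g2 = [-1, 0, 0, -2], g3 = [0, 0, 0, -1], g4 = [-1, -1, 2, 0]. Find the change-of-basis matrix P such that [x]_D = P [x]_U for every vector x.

[[1, 1, 0, 1], [0, 1, 1, -2], [2, 1, 1, 1], [1, 2, 2, -2]]

Let M have columns bj and N have columns gj. Then for every x, N [x]_D = x = M [x]_U, so P = N^(-1) M.
Since det N = -1, N^(-1) has integer entries; multiplying gives P = [[1, 1, 0, 1], [0, 1, 1, -2], [2, 1, 1, 1], [1, 2, 2, -2]].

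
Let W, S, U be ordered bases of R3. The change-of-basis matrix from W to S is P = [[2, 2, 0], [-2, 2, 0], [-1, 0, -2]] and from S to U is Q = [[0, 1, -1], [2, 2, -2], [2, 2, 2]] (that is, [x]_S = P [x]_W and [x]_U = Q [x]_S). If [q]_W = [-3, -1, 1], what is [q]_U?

Apply P to get S-coordinates [-8, 4, 1], then Q to get U-coordinates.
The result is [q]_U = [3, -10, -6].

[3, -10, -6]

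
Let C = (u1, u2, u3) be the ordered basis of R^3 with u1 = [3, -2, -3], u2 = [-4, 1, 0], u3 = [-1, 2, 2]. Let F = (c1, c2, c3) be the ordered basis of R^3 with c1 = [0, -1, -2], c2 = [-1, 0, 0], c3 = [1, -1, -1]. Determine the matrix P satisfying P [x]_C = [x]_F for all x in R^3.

Take x = uj: its C-coordinates are the j-th standard unit vector, so P e_j — column j of P — equals [uj]_F.
u1 = c1 - 2c2 + c3, giving column 1 = [1, -2, 1]; repeating for each j gives P = [[1, 1, 0], [-2, 2, -1], [1, -2, -2]].

[[1, 1, 0], [-2, 2, -1], [1, -2, -2]]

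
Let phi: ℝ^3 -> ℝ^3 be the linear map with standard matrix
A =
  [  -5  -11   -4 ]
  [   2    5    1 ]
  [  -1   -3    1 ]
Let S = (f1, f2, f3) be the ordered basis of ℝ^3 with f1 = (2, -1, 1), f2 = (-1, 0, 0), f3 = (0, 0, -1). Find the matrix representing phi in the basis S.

With P the matrix whose columns are f1, ..., f3, [phi]_S = P^(-1) A P.
Column by column: phi(f1) = A f1 = (-3, 0, 2); its S-coordinates (0, 3, -2) give column 1.
Continuing for each basis vector yields [phi]_S = [[0, 2, 1], [3, -1, -2], [-2, 1, 2]].

[[0, 2, 1], [3, -1, -2], [-2, 1, 2]]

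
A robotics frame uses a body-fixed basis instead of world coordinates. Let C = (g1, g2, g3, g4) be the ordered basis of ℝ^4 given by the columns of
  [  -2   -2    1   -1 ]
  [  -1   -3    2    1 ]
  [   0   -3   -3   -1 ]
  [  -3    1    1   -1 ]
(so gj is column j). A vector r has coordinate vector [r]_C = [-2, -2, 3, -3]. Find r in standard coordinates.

[14, 11, 0, 10]

The coordinates say r = -2g1 - 2g2 + 3g3 - 3g4; adding the scaled basis vectors gives [14, 11, 0, 10].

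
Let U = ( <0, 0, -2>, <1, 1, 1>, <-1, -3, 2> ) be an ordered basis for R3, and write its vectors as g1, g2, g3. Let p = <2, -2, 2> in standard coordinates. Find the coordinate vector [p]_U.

[p]_U is the unique c with M c = p, where M has columns g1, ..., g3.
Solving this 3x3 system gives c = (3, 4, 2).
Check: 3g1 + 4g2 + 2g3 = <2, -2, 2>.

<3, 4, 2>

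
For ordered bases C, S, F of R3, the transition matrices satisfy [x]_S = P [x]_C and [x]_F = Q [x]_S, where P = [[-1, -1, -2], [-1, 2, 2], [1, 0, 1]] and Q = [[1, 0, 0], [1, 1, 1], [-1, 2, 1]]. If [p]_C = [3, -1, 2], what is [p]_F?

[-6, -2, 9]

Composing the changes, [p]_F = Q P [p]_C.
Q P = [[-1, -1, -2], [-1, 1, 1], [0, 5, 7]]; applying this to [3, -1, 2] gives [-6, -2, 9].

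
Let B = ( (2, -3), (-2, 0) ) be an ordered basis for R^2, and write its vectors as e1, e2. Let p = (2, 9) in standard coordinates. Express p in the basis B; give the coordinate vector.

(-3, -4)

[p]_B is the unique c with M c = p, where M has columns e1, e2.
System: 2c_1 - 2c_2 = 2, -3c_1 + 0c_2 = 9; solving gives c_1 = -3, c_2 = -4.
Check: -3e1 - 4e2 = (2, 9).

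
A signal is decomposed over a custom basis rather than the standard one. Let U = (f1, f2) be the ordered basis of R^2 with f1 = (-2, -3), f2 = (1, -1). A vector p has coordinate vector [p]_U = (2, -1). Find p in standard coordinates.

The coordinates say p = 2f1 - f2; adding the scaled basis vectors gives (-5, -5).

(-5, -5)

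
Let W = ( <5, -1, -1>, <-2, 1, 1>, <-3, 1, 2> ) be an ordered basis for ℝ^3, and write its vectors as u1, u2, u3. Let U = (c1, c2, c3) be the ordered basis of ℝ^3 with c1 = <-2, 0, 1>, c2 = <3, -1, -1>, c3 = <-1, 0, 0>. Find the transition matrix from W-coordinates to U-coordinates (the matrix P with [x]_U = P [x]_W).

Column j of P is [uj]_U, since P maps W-coordinates to U-coordinates.
Expressing u1 in U: u1 = 0·c1 + c2 - 2c3, so column 1 of P is <0, 1, -2>.
Doing the same for each uj gives P = [[0, 0, 1], [1, -1, -1], [-2, -1, -2]].

[[0, 0, 1], [1, -1, -1], [-2, -1, -2]]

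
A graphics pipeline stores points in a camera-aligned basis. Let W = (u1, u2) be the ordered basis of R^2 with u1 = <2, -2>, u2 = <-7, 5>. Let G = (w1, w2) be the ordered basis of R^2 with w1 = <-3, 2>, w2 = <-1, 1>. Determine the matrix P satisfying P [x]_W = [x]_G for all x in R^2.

[[0, 2], [-2, 1]]

Take x = uj: its W-coordinates are the j-th standard unit vector, so P e_j — column j of P — equals [uj]_G.
u1 = 0·w1 - 2w2, giving column 1 = <0, -2>; repeating for each j gives P = [[0, 2], [-2, 1]].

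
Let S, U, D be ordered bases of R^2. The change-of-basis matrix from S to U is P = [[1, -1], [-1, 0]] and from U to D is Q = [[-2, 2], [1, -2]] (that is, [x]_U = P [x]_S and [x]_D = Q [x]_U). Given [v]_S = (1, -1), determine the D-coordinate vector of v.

Composing the changes, [v]_D = Q P [v]_S.
Q P = [[-4, 2], [3, -1]]; applying this to (1, -1) gives (-6, 4).

(-6, 4)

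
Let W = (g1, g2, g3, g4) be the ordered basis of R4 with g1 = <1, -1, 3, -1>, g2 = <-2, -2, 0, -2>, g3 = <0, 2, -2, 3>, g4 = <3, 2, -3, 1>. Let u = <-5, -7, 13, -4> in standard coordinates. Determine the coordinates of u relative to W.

We seek scalars with c_1 g1 + ... + c_4 g4 = u; equivalently solve M c = u where the columns of M are g1, ..., g4.
Row-reducing the augmented matrix [M | u] gives c = (3, 1, 1, -2).
Check: 3g1 + g2 + g3 - 2g4 = <-5, -7, 13, -4>.

<3, 1, 1, -2>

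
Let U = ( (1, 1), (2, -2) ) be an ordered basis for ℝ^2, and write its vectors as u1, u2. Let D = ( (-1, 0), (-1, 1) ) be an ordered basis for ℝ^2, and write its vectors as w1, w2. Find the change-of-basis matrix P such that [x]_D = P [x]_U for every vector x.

Take x = uj: its U-coordinates are the j-th standard unit vector, so P e_j — column j of P — equals [uj]_D.
u1 = -2w1 + w2, giving column 1 = (-2, 1); repeating for each j gives P = [[-2, 0], [1, -2]].

[[-2, 0], [1, -2]]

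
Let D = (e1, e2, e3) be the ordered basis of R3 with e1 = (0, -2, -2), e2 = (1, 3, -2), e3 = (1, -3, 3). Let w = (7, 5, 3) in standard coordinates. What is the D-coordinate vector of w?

(-1, 4, 3)

Write w = c_1 e1 + ... + c_3 e3 and solve for the c_i.
Solving this 3x3 system gives c = (-1, 4, 3).
Check: -e1 + 4e2 + 3e3 = (7, 5, 3).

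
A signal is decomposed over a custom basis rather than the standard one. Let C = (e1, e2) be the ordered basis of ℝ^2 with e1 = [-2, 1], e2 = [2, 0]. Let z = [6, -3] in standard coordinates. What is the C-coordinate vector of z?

We seek scalars with c_1 e1 + c_2 e2 = z; equivalently solve M c = z where the columns of M are e1, e2.
System: -2c_1 + 2c_2 = 6, c_1 + 0c_2 = -3; solving gives c_1 = -3, c_2 = 0.
Check: -3e1 + 0·e2 = [6, -3].

[-3, 0]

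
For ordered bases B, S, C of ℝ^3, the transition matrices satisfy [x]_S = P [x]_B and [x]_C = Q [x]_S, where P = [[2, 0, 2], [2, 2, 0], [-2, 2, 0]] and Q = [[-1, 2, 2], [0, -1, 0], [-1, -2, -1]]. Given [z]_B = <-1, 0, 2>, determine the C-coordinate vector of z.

Composing the changes, [z]_C = Q P [z]_B.
Q P = [[-2, 8, -2], [-2, -2, 0], [-4, -6, -2]]; applying this to <-1, 0, 2> gives <-2, 2, 0>.

<-2, 2, 0>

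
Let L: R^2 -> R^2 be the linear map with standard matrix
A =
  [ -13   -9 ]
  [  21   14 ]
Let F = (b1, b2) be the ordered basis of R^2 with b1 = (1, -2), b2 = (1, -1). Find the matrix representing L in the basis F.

[[2, -3], [3, -1]]

The j-th column of [L]_F is [L(bj)]_F.
L(b1) = A b1 = (5, -7) = 2b1 + 3b2, so column 1 is (2, 3).
Repeating for b2 and assembling the columns gives [[2, -3], [3, -1]].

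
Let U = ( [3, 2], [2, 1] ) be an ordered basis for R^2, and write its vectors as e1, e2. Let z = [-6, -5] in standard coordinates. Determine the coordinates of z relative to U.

We seek scalars with c_1 e1 + c_2 e2 = z; equivalently solve M c = z where the columns of M are e1, e2.
System: 3c_1 + 2c_2 = -6, 2c_1 + c_2 = -5; solving gives c_1 = -4, c_2 = 3.
Check: -4e1 + 3e2 = [-6, -5].

[-4, 3]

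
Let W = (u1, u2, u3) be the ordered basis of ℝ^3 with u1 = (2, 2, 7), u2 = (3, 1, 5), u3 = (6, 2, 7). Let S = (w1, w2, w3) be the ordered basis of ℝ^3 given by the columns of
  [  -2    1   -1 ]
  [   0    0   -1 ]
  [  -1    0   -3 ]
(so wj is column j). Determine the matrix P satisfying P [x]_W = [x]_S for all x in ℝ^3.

Column j of P is [uj]_S, since P maps W-coordinates to S-coordinates.
Expressing u1 in S: u1 = -w1 - 2w2 - 2w3, so column 1 of P is (-1, -2, -2).
Doing the same for each uj gives P = [[-1, -2, -1], [-2, -2, 2], [-2, -1, -2]].

[[-1, -2, -1], [-2, -2, 2], [-2, -1, -2]]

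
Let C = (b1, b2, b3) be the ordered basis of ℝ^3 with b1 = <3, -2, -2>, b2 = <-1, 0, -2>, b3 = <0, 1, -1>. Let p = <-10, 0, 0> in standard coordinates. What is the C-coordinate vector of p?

[p]_C is the unique c with M c = p, where M has columns b1, ..., b3.
Gaussian elimination on [M | p] yields c = (-2, 4, -4).
Check: -2b1 + 4b2 - 4b3 = <-10, 0, 0>.

<-2, 4, -4>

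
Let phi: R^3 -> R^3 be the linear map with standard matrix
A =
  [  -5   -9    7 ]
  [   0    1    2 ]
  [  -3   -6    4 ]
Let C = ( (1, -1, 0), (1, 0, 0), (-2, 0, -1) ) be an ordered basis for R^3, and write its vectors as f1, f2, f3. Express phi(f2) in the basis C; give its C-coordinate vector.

(0, 1, 3)

Column 2 of [phi]_C is the C-coordinate vector of phi(f2).
In standard coordinates phi(f2) = A f2 = (-5, 0, -3).
Converting to C: (-5, 0, -3) = 0·f1 + f2 + 3f3, so the coordinate vector is (0, 1, 3).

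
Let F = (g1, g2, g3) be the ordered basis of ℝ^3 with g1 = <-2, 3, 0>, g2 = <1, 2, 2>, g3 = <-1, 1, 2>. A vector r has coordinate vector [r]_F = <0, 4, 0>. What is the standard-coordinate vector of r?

<4, 8, 8>

The coordinates say r = 0·g1 + 4g2 + 0·g3; adding the scaled basis vectors gives <4, 8, 8>.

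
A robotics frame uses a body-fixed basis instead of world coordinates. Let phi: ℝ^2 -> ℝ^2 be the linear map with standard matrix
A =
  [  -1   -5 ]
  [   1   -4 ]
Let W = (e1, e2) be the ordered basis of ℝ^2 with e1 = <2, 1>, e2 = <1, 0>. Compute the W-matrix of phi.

[[-2, 1], [-3, -3]]

The j-th column of [phi]_W is [phi(ej)]_W.
phi(e1) = A e1 = <-7, -2> = -2e1 - 3e2, so column 1 is <-2, -3>.
Repeating for e2 and assembling the columns gives [[-2, 1], [-3, -3]].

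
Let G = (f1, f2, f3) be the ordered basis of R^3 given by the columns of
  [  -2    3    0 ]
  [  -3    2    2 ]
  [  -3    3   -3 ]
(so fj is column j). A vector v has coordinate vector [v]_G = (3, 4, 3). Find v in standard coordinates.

(6, 5, -6)

v = M [v]_G, where M has columns f1, ..., f3.
Carrying out the matrix-vector product, v = (6, 5, -6).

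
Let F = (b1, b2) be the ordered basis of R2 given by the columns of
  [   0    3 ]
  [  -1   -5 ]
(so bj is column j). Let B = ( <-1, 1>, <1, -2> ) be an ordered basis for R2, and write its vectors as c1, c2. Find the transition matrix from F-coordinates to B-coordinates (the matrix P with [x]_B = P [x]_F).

Let M have columns bj and N have columns cj. Then for every x, N [x]_B = x = M [x]_F, so P = N^(-1) M.
Since det N = 1, N^(-1) has integer entries; multiplying gives P = [[1, -1], [1, 2]].

[[1, -1], [1, 2]]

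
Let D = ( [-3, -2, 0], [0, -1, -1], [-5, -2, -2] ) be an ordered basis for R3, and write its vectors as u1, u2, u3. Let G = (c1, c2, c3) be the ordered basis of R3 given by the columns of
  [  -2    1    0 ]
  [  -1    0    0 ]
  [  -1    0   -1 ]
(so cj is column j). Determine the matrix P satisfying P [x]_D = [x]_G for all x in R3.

[[2, 1, 2], [1, 2, -1], [-2, 0, 0]]

Take x = uj: its D-coordinates are the j-th standard unit vector, so P e_j — column j of P — equals [uj]_G.
u1 = 2c1 + c2 - 2c3, giving column 1 = [2, 1, -2]; repeating for each j gives P = [[2, 1, 2], [1, 2, -1], [-2, 0, 0]].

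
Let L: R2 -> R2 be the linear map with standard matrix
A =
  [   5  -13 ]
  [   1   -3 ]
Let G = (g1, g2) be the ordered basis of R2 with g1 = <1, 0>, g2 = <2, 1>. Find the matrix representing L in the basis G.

[[3, -1], [1, -1]]

Let P have columns g1, g2. Then [L]_G = P^(-1) A P.
Here det P = 1, so P^(-1) is integer; computing A P first and then P^(-1)(A P) gives [[3, -1], [1, -1]].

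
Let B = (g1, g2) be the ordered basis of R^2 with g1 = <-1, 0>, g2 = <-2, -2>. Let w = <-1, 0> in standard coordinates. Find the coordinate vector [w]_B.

Write w = c_1 g1 + c_2 g2 and solve for the c_i.
System: -c_1 - 2c_2 = -1, 0c_1 - 2c_2 = 0; solving gives c_1 = 1, c_2 = 0.
Check: g1 + 0·g2 = <-1, 0>.

<1, 0>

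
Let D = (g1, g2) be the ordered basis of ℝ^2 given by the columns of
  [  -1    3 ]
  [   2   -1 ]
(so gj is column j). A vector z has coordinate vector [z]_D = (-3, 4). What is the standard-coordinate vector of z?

The coordinates say z = -3g1 + 4g2; adding the scaled basis vectors gives (15, -10).

(15, -10)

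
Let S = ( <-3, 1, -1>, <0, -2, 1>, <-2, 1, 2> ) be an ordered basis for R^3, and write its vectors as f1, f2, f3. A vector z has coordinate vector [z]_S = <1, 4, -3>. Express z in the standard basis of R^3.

z = M [z]_S, where M has columns f1, ..., f3.
Carrying out the matrix-vector product, z = <3, -10, -3>.

<3, -10, -3>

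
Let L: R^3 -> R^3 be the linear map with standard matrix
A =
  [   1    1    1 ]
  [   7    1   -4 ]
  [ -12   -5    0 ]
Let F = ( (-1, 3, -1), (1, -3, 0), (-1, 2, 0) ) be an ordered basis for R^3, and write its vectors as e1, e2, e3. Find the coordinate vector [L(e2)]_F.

(-3, -3, 2)

Compute L(e2) = A e2 = (-2, 4, 3) in standard coordinates.
Then write this in F-coordinates: solve for y in y_1 e1 + ... + y_3 e3 = (-2, 4, 3).
This gives y = (-3, -3, 2), which is column 2 of [L]_F.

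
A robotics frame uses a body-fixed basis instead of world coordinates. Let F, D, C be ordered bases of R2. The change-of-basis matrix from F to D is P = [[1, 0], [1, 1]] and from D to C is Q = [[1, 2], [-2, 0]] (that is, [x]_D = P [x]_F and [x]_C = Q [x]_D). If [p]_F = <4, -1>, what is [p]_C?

<10, -8>

Composing the changes, [p]_C = Q P [p]_F.
Q P = [[3, 2], [-2, 0]]; applying this to <4, -1> gives <10, -8>.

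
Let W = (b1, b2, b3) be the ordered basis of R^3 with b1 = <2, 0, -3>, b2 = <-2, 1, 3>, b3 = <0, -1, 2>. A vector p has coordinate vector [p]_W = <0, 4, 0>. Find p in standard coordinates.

<-8, 4, 12>

The coordinates say p = 0·b1 + 4b2 + 0·b3; adding the scaled basis vectors gives <-8, 4, 12>.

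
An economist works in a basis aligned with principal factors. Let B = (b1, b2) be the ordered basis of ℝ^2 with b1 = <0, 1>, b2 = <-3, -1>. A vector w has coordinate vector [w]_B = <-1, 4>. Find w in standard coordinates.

By definition w = -b1 + 4b2.
Summing componentwise gives <-12, -5>.

<-12, -5>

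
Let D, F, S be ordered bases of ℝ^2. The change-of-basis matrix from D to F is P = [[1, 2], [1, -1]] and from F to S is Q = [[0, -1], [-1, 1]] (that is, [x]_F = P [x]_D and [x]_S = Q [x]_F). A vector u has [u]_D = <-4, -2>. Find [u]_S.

Composing the changes, [u]_S = Q P [u]_D.
Q P = [[-1, 1], [0, -3]]; applying this to <-4, -2> gives <2, 6>.

<2, 6>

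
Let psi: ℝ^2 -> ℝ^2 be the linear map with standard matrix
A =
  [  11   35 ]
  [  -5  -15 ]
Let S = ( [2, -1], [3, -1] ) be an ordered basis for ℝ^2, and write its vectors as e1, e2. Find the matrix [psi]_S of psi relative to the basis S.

[[-2, 2], [-3, -2]]

The j-th column of [psi]_S is [psi(ej)]_S.
psi(e1) = A e1 = [-13, 5] = -2e1 - 3e2, so column 1 is [-2, -3].
Repeating for e2 and assembling the columns gives [[-2, 2], [-3, -2]].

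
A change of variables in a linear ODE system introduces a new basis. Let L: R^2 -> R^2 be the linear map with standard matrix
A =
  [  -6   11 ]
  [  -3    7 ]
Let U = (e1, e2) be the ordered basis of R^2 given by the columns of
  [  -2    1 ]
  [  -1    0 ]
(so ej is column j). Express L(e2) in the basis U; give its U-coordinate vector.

Compute L(e2) = A e2 = <-6, -3> in standard coordinates.
Then write this in U-coordinates: solve for y in y_1 e1 + y_2 e2 = <-6, -3>.
This gives y = <3, 0>, which is column 2 of [L]_U.

<3, 0>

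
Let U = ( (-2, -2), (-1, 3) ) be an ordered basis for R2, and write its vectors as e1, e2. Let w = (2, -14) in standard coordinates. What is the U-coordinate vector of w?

(1, -4)

Write w = c_1 e1 + c_2 e2 and solve for the c_i.
System: -2c_1 - c_2 = 2, -2c_1 + 3c_2 = -14; solving gives c_1 = 1, c_2 = -4.
Check: e1 - 4e2 = (2, -14).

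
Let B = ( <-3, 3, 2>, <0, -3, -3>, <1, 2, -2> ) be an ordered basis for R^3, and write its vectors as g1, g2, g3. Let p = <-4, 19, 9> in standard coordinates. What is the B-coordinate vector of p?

<2, -3, 2>

Write p = c_1 g1 + ... + c_3 g3 and solve for the c_i.
Gaussian elimination on [M | p] yields c = (2, -3, 2).
Check: 2g1 - 3g2 + 2g3 = <-4, 19, 9>.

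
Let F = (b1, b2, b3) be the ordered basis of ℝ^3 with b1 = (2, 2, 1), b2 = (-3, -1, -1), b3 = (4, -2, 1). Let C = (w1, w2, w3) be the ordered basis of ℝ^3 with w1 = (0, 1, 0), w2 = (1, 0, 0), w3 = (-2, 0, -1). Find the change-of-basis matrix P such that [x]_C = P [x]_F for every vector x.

Column j of P is [bj]_C, since P maps F-coordinates to C-coordinates.
Expressing b1 in C: b1 = 2w1 + 0·w2 - w3, so column 1 of P is (2, 0, -1).
Doing the same for each bj gives P = [[2, -1, -2], [0, -1, 2], [-1, 1, -1]].

[[2, -1, -2], [0, -1, 2], [-1, 1, -1]]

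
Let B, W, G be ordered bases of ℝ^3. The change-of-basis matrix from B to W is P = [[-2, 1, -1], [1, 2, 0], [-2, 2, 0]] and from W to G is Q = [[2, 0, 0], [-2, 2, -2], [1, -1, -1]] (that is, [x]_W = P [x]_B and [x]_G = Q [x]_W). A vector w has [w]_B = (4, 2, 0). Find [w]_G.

(-12, 36, -10)

Apply P to get W-coordinates (-6, 8, -4), then Q to get G-coordinates.
The result is [w]_G = (-12, 36, -10).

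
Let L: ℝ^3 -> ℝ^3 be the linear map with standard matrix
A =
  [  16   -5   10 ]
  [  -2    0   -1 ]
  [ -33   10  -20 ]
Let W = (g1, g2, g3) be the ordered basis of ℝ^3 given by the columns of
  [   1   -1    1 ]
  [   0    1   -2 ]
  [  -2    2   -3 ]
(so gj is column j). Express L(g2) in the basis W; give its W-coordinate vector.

<-2, -2, -1>

Compute L(g2) = A g2 = <-1, 0, 3> in standard coordinates.
Then write this in W-coordinates: solve for y in y_1 g1 + ... + y_3 g3 = <-1, 0, 3>.
This gives y = <-2, -2, -1>, which is column 2 of [L]_W.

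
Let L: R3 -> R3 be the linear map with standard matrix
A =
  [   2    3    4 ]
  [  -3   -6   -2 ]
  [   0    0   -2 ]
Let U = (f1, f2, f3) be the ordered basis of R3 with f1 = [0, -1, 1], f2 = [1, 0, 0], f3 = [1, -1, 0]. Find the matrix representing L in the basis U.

With P the matrix whose columns are f1, ..., f3, [L]_U = P^(-1) A P.
Column by column: L(f1) = A f1 = [1, 4, -2]; its U-coordinates [-2, 3, -2] give column 1.
Continuing for each basis vector yields [L]_U = [[-2, 0, 0], [3, -1, 2], [-2, 3, -3]].

[[-2, 0, 0], [3, -1, 2], [-2, 3, -3]]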